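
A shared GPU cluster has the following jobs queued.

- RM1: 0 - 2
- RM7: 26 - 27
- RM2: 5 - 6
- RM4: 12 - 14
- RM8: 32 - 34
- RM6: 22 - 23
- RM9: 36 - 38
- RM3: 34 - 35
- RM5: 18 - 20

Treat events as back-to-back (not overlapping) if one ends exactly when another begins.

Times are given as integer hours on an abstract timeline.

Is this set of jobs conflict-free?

Sorted by start: RM1, RM2, RM4, RM5, RM6, RM7, RM8, RM3, RM9.
RM2 starts after RM1 ends; RM1 is clear from here.
RM4 starts after RM2 ends; RM2 is clear from here.
RM5 starts after RM4 ends; RM4 is clear from here.
RM6 starts after RM5 ends; RM5 is clear from here.
RM7 starts after RM6 ends; RM6 is clear from here.
RM8 starts after RM7 ends; RM7 is clear from here.
RM3 starts exactly when RM8 ends (back-to-back, no overlap); RM8 is clear from here.
RM9 starts after RM3 ends.
Every pair is clear; the schedule has no overlaps.

Yes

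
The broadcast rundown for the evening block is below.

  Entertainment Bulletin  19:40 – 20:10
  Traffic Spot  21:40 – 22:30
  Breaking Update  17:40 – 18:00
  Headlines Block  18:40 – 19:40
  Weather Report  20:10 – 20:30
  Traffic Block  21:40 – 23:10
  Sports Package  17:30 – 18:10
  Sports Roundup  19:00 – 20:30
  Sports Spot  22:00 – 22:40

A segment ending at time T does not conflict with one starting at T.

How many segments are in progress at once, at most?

Sweep the timeline, counting +1 at each start and −1 at each end (ends before starts at a tie):
17:30 start Sports Package → 1
17:40 start Breaking Update → 2
18:00 end Breaking Update → 1
18:10 end Sports Package → 0
18:40 start Headlines Block → 1
19:00 start Sports Roundup → 2
19:40 end Headlines Block → 1
19:40 start Entertainment Bulletin → 2
20:10 end Entertainment Bulletin → 1
20:10 start Weather Report → 2
20:30 end Sports Roundup → 1
20:30 end Weather Report → 0
21:40 start Traffic Block → 1
21:40 start Traffic Spot → 2
22:00 start Sports Spot → 3
22:30 end Traffic Spot → 2
22:40 end Sports Spot → 1
23:10 end Traffic Block → 0
Peak is 3, at 22:00 (Sports Spot, Traffic Block, Traffic Spot).

3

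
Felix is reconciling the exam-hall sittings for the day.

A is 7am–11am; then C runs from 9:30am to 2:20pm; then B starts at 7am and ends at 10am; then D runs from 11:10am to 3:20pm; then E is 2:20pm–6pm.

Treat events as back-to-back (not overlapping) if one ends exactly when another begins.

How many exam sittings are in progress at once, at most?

Sweep the timeline, counting +1 at each start and −1 at each end (ends before starts at a tie):
7am start A → 1
7am start B → 2
9:30am start C → 3
10am end B → 2
11am end A → 1
11:10am start D → 2
2:20pm end C → 1
2:20pm start E → 2
3:20pm end D → 1
6pm end E → 0
Peak is 3, at 9:30am (A, B, C).

3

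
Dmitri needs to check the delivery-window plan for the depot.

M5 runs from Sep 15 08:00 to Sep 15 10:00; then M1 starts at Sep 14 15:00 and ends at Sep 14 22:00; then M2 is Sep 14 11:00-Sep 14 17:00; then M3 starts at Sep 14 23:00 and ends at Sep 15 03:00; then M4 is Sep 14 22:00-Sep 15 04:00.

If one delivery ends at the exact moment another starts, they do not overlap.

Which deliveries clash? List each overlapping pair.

Check each pair: they overlap iff neither finishes before the other starts.
Sorted by start: M2, M1, M4, M3, M5.
M1 starts before M2 ends → M2 and M1 overlap.
M4 starts after M2 ends, so nothing later overlaps M2 either.
M4 starts exactly when M1 ends (back-to-back, no overlap), so nothing later overlaps M1 either.
M3 starts before M4 ends → M4 and M3 overlap.
M5 starts after M4 ends.
M5 starts after M3 ends.

M1 & M2, M3 & M4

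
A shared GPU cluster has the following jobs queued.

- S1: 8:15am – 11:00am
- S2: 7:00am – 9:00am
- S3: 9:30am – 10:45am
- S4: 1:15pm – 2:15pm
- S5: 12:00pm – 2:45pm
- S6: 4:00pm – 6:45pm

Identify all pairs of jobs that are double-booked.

S1 & S2, S1 & S3, S4 & S5

Sorted by start: S2, S1, S3, S5, S4, S6.
S1 starts before S2 ends → S2 and S1 overlap.
S3 starts after S2 ends, so nothing later overlaps S2 either.
S3 starts before S1 ends → S1 and S3 overlap.
S5 starts after S1 ends, so nothing later overlaps S1 either.
S5 starts after S3 ends, so nothing later overlaps S3 either.
S4 starts before S5 ends → S5 and S4 overlap.
S6 starts after S5 ends.
S6 starts after S4 ends.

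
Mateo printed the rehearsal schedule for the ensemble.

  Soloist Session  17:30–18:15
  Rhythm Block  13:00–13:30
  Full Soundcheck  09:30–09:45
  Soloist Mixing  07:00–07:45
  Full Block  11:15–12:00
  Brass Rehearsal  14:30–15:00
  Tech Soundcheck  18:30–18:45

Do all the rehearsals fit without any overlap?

Yes

Sorted by start: Soloist Mixing, Full Soundcheck, Full Block, Rhythm Block, Brass Rehearsal, Soloist Session, Tech Soundcheck.
Full Soundcheck starts after Soloist Mixing ends, so nothing later overlaps Soloist Mixing either.
Full Block starts after Full Soundcheck ends, so nothing later overlaps Full Soundcheck either.
Rhythm Block starts after Full Block ends, so nothing later overlaps Full Block either.
Brass Rehearsal starts after Rhythm Block ends, so nothing later overlaps Rhythm Block either.
Soloist Session starts after Brass Rehearsal ends, so nothing later overlaps Brass Rehearsal either.
Tech Soundcheck starts after Soloist Session ends.
Every pair is clear; the schedule has no overlaps.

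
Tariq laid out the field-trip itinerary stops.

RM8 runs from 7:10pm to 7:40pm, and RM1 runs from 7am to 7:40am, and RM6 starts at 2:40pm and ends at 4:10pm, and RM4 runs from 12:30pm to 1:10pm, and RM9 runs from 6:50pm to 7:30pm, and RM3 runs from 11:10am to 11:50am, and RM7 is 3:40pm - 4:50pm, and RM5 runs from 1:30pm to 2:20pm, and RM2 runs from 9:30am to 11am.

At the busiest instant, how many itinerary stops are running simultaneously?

Walk through starts and ends in time order (an end at T is processed before a start at T):
7am start RM1 → 1
7:40am end RM1 → 0
9:30am start RM2 → 1
11am end RM2 → 0
11:10am start RM3 → 1
11:50am end RM3 → 0
12:30pm start RM4 → 1
1:10pm end RM4 → 0
1:30pm start RM5 → 1
2:20pm end RM5 → 0
2:40pm start RM6 → 1
3:40pm start RM7 → 2
4:10pm end RM6 → 1
4:50pm end RM7 → 0
6:50pm start RM9 → 1
7:10pm start RM8 → 2
7:30pm end RM9 → 1
7:40pm end RM8 → 0
Peak is 2, at 3:40pm (RM6, RM7).

2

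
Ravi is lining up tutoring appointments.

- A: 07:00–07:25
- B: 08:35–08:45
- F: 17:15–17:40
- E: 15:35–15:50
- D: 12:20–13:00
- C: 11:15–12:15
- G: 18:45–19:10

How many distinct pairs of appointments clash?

0

Sorted by start: A, B, C, D, E, F, G.
B starts after A ends — done with A.
C starts after B ends — done with B.
D starts after C ends — done with C.
E starts after D ends — done with D.
F starts after E ends — done with E.
G starts after F ends.
No pair overlaps.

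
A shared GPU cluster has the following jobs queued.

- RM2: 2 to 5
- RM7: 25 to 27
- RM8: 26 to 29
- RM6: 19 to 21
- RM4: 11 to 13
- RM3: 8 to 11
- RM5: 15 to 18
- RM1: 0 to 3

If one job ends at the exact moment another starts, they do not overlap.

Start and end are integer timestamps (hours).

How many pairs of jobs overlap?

2

Sorted by start: RM1, RM2, RM3, RM4, RM5, RM6, RM7, RM8.
RM2 starts before RM1 ends → RM1 and RM2 overlap.
RM3 starts after RM1 ends, so RM1 has no further overlaps.
RM3 starts after RM2 ends, so RM2 has no further overlaps.
RM4 starts exactly when RM3 ends (back-to-back, no overlap), so RM3 has no further overlaps.
RM5 starts after RM4 ends, so RM4 has no further overlaps.
RM6 starts after RM5 ends, so RM5 has no further overlaps.
RM7 starts after RM6 ends, so RM6 has no further overlaps.
RM8 starts before RM7 ends → RM7 and RM8 overlap.
Overlapping pairs: RM1 & RM2, RM7 & RM8 — 2 in total.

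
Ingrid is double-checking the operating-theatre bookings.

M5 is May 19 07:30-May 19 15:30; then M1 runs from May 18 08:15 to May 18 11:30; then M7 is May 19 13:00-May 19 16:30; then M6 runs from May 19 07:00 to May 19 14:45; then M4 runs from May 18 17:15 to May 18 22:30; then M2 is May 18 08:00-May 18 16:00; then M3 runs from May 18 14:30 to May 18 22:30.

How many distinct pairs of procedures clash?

Check each pair: they overlap iff neither finishes before the other starts.
Sorted by start: M2, M1, M3, M4, M6, M5, M7.
M1 starts before M2 ends → M2 and M1 overlap.
M3 starts before M2 ends → M2 and M3 overlap.
M4 starts after M2 ends, so nothing later overlaps M2 either.
M3 starts after M1 ends, so nothing later overlaps M1 either.
M4 starts before M3 ends → M3 and M4 overlap.
M6 starts after M3 ends, so nothing later overlaps M3 either.
M6 starts after M4 ends, so nothing later overlaps M4 either.
M5 starts before M6 ends → M6 and M5 overlap.
M7 starts before M6 ends → M6 and M7 overlap.
M7 starts before M5 ends → M5 and M7 overlap.
Overlapping pairs: M1 & M2, M2 & M3, M3 & M4, M5 & M6, M5 & M7, M6 & M7 — 6 in total.

6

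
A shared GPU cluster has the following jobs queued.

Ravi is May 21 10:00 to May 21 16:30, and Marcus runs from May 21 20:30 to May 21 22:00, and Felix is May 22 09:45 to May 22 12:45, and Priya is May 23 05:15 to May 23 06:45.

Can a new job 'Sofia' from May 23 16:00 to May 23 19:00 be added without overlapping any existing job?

Yes — the slot is free

Ravi: ends May 21 16:30 at or before Sofia starts May 23 16:00 → clear.
Marcus: ends May 21 22:00 at or before Sofia starts May 23 16:00 → clear.
Felix: ends May 22 12:45 at or before Sofia starts May 23 16:00 → clear.
Priya: ends May 23 06:45 at or before Sofia starts May 23 16:00 → clear.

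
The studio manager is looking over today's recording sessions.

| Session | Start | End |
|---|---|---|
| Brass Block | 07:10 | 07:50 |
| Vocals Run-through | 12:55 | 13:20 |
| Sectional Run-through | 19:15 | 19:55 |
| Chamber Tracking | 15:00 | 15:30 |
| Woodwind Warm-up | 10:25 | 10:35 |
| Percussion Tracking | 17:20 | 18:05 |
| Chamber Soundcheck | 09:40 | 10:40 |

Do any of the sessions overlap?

Yes

Two intervals overlap when each starts before the other ends.
Sorted by start: Brass Block, Chamber Soundcheck, Woodwind Warm-up, Vocals Run-through, Chamber Tracking, Percussion Tracking, Sectional Run-through.
Chamber Soundcheck starts after Brass Block ends, so Brass Block has no further overlaps.
Woodwind Warm-up starts before Chamber Soundcheck ends → Chamber Soundcheck and Woodwind Warm-up overlap.
That's a conflict, so the schedule is not conflict-free.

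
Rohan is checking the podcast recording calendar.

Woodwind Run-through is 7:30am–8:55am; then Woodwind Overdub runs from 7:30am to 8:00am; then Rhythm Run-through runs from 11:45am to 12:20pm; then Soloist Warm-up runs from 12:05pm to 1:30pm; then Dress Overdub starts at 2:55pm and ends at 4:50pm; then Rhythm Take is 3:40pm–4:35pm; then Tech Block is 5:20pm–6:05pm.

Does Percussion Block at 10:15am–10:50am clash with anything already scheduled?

Woodwind Run-through: ends 8:55am at or before Percussion Block starts 10:15am → clear.
Woodwind Overdub: ends 8:00am at or before Percussion Block starts 10:15am → clear.
Rhythm Run-through: starts 11:45am at or after Percussion Block ends 10:50am → clear.
Soloist Warm-up: starts 12:05pm at or after Percussion Block ends 10:50am → clear.
Dress Overdub: starts 2:55pm at or after Percussion Block ends 10:50am → clear.
Rhythm Take: starts 3:40pm at or after Percussion Block ends 10:50am → clear.
Tech Block: starts 5:20pm at or after Percussion Block ends 10:50am → clear.

No — it doesn't clash with anything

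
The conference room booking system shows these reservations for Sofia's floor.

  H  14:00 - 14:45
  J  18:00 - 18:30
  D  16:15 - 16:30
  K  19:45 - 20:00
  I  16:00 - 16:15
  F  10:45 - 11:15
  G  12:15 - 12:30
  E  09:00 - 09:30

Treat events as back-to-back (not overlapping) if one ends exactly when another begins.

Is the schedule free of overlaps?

Yes

Sorted by start: E, F, G, H, I, D, J, K.
F starts after E ends, so E has no further overlaps.
G starts after F ends, so F has no further overlaps.
H starts after G ends, so G has no further overlaps.
I starts after H ends, so H has no further overlaps.
D starts exactly when I ends (back-to-back, no overlap), so I has no further overlaps.
J starts after D ends, so D has no further overlaps.
K starts after J ends.
Every pair is clear; the schedule has no overlaps.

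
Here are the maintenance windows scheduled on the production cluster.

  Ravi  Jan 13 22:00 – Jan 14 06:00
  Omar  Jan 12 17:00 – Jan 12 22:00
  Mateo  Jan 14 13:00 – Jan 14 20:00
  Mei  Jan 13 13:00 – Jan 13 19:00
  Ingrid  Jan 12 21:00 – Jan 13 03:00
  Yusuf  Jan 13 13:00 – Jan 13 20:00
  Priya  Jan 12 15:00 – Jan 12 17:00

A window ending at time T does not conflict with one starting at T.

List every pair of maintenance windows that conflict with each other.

Ingrid & Omar, Mei & Yusuf

Sorted by start: Priya, Omar, Ingrid, Yusuf, Mei, Ravi, Mateo.
Omar starts exactly when Priya ends (back-to-back, no overlap), so nothing later overlaps Priya either.
Ingrid starts before Omar ends → Omar and Ingrid overlap.
Yusuf starts after Omar ends, so nothing later overlaps Omar either.
Yusuf starts after Ingrid ends, so nothing later overlaps Ingrid either.
Mei starts before Yusuf ends → Yusuf and Mei overlap.
Ravi starts after Yusuf ends, so nothing later overlaps Yusuf either.
Ravi starts after Mei ends, so nothing later overlaps Mei either.
Mateo starts after Ravi ends.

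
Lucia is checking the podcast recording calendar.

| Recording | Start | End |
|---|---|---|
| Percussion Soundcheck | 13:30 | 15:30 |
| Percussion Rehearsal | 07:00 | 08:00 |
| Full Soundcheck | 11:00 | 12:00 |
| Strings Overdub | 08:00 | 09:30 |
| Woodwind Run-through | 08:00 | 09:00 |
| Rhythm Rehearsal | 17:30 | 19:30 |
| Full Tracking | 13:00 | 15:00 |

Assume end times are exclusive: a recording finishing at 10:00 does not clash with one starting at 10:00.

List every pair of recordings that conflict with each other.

Full Tracking & Percussion Soundcheck, Strings Overdub & Woodwind Run-through

Sorted by start: Percussion Rehearsal, Woodwind Run-through, Strings Overdub, Full Soundcheck, Full Tracking, Percussion Soundcheck, Rhythm Rehearsal.
Woodwind Run-through starts exactly when Percussion Rehearsal ends (back-to-back, no overlap); Percussion Rehearsal is clear from here.
Strings Overdub starts before Woodwind Run-through ends → Woodwind Run-through and Strings Overdub overlap.
Full Soundcheck starts after Woodwind Run-through ends; Woodwind Run-through is clear from here.
Full Soundcheck starts after Strings Overdub ends; Strings Overdub is clear from here.
Full Tracking starts after Full Soundcheck ends; Full Soundcheck is clear from here.
Percussion Soundcheck starts before Full Tracking ends → Full Tracking and Percussion Soundcheck overlap.
Rhythm Rehearsal starts after Full Tracking ends.
Rhythm Rehearsal starts after Percussion Soundcheck ends.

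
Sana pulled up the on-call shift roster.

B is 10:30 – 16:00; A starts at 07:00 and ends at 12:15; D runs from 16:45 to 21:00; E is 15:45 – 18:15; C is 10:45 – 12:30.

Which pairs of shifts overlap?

A & B, A & C, B & C, B & E, D & E

Sorted by start: A, B, C, E, D.
B starts before A ends → A and B overlap.
C starts before A ends → A and C overlap.
E starts after A ends, so A has no further overlaps.
C starts before B ends → B and C overlap.
E starts before B ends → B and E overlap.
D starts after B ends.
E starts after C ends, so C has no further overlaps.
D starts before E ends → E and D overlap.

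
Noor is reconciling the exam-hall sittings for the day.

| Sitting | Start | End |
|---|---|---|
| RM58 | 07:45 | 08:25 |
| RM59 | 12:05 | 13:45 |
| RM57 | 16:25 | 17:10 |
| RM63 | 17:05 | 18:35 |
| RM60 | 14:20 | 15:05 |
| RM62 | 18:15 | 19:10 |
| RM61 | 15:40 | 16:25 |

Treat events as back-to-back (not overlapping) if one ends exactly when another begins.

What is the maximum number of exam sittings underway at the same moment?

2

Walk through starts and ends in time order (an end at T is processed before a start at T):
07:45 start RM58 → 1
08:25 end RM58 → 0
12:05 start RM59 → 1
13:45 end RM59 → 0
14:20 start RM60 → 1
15:05 end RM60 → 0
15:40 start RM61 → 1
16:25 end RM61 → 0
16:25 start RM57 → 1
17:05 start RM63 → 2
17:10 end RM57 → 1
18:15 start RM62 → 2
18:35 end RM63 → 1
19:10 end RM62 → 0
Peak is 2, at 17:05 (RM57, RM63).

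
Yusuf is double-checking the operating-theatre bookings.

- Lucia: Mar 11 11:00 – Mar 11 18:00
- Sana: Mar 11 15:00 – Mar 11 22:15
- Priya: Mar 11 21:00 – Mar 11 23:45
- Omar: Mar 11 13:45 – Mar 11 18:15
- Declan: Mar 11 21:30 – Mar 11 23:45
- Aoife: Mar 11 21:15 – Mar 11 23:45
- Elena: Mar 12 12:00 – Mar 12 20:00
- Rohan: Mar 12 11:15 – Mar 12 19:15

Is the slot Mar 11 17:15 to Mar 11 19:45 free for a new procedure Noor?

Lucia: starts Mar 11 11:00 before Noor ends Mar 11 19:45, and ends Mar 11 18:00 after Noor starts Mar 11 17:15 → overlap.
Omar: starts Mar 11 13:45 before Noor ends Mar 11 19:45, and ends Mar 11 18:15 after Noor starts Mar 11 17:15 → overlap.
Sana: starts Mar 11 15:00 before Noor ends Mar 11 19:45, and ends Mar 11 22:15 after Noor starts Mar 11 17:15 → overlap.
Priya: starts Mar 11 21:00 at or after Noor ends Mar 11 19:45 → clear.
Aoife: starts Mar 11 21:15 at or after Noor ends Mar 11 19:45 → clear.
Declan: starts Mar 11 21:30 at or after Noor ends Mar 11 19:45 → clear.
Rohan: starts Mar 12 11:15 at or after Noor ends Mar 11 19:45 → clear.
Elena: starts Mar 12 12:00 at or after Noor ends Mar 11 19:45 → clear.
Noor overlaps Lucia, Sana, Omar.

No — it overlaps Lucia, Omar, Sana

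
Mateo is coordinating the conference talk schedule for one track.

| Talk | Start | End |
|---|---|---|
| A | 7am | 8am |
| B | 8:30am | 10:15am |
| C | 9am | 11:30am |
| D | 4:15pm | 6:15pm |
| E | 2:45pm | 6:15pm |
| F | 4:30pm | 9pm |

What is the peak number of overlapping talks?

3

Walk through starts and ends in time order (an end at T is processed before a start at T):
7am start A → 1
8am end A → 0
8:30am start B → 1
9am start C → 2
10:15am end B → 1
11:30am end C → 0
2:45pm start E → 1
4:15pm start D → 2
4:30pm start F → 3
6:15pm end D → 2
6:15pm end E → 1
9pm end F → 0
Peak is 3, at 4:30pm (D, E, F).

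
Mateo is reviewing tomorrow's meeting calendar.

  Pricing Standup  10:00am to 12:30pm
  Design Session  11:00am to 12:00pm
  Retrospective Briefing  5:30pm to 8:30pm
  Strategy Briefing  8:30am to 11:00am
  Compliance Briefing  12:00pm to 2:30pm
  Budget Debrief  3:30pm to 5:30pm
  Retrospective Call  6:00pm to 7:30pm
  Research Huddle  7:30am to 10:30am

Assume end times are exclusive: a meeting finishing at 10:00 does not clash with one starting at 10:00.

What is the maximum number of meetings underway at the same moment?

3

Walk through starts and ends in time order (an end at T is processed before a start at T):
7:30am start Research Huddle → 1
8:30am start Strategy Briefing → 2
10:00am start Pricing Standup → 3
10:30am end Research Huddle → 2
11:00am end Strategy Briefing → 1
11:00am start Design Session → 2
12:00pm end Design Session → 1
12:00pm start Compliance Briefing → 2
12:30pm end Pricing Standup → 1
2:30pm end Compliance Briefing → 0
3:30pm start Budget Debrief → 1
5:30pm end Budget Debrief → 0
5:30pm start Retrospective Briefing → 1
6:00pm start Retrospective Call → 2
7:30pm end Retrospective Call → 1
8:30pm end Retrospective Briefing → 0
Peak is 3, at 10:00am (Pricing Standup, Research Huddle, Strategy Briefing).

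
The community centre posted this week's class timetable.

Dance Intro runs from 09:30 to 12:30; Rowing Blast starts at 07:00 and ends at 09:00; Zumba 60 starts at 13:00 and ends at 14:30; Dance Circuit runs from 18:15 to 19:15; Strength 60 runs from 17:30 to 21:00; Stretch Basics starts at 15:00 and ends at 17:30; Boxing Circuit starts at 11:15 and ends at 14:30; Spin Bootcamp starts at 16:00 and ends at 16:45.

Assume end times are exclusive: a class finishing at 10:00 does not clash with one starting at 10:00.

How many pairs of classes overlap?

4

Sorted by start: Rowing Blast, Dance Intro, Boxing Circuit, Zumba 60, Stretch Basics, Spin Bootcamp, Strength 60, Dance Circuit.
Dance Intro starts after Rowing Blast ends; Rowing Blast is clear from here.
Boxing Circuit starts before Dance Intro ends → Dance Intro and Boxing Circuit overlap.
Zumba 60 starts after Dance Intro ends; Dance Intro is clear from here.
Zumba 60 starts before Boxing Circuit ends → Boxing Circuit and Zumba 60 overlap.
Stretch Basics starts after Boxing Circuit ends; Boxing Circuit is clear from here.
Stretch Basics starts after Zumba 60 ends; Zumba 60 is clear from here.
Spin Bootcamp starts before Stretch Basics ends → Stretch Basics and Spin Bootcamp overlap.
Strength 60 starts exactly when Stretch Basics ends (back-to-back, no overlap); Stretch Basics is clear from here.
Strength 60 starts after Spin Bootcamp ends; Spin Bootcamp is clear from here.
Dance Circuit starts before Strength 60 ends → Strength 60 and Dance Circuit overlap.
Overlapping pairs: Boxing Circuit & Dance Intro, Boxing Circuit & Zumba 60, Dance Circuit & Strength 60, Spin Bootcamp & Stretch Basics — 4 in total.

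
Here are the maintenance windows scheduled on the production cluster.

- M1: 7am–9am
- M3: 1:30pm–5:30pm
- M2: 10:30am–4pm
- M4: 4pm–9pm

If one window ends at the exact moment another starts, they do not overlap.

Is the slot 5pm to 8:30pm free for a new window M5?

M1: ends 9am at or before M5 starts 5pm → clear.
M2: ends 4pm at or before M5 starts 5pm → clear.
M3: starts 1:30pm before M5 ends 8:30pm, and ends 5:30pm after M5 starts 5pm → overlap.
M4: starts 4pm before M5 ends 8:30pm, and ends 9pm after M5 starts 5pm → overlap.
M5 overlaps M3, M4.

No — it overlaps M3, M4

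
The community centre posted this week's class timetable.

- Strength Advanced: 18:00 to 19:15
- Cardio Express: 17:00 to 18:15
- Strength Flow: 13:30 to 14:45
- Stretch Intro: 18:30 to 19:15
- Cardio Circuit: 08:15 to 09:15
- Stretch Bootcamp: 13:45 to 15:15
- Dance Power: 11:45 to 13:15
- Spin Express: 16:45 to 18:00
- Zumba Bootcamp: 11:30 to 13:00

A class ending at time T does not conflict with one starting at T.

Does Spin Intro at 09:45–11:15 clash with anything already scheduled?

No — it doesn't clash with anything

Cardio Circuit: ends 09:15 at or before Spin Intro starts 09:45 → clear.
Zumba Bootcamp: starts 11:30 at or after Spin Intro ends 11:15 → clear.
Dance Power: starts 11:45 at or after Spin Intro ends 11:15 → clear.
Strength Flow: starts 13:30 at or after Spin Intro ends 11:15 → clear.
Stretch Bootcamp: starts 13:45 at or after Spin Intro ends 11:15 → clear.
Spin Express: starts 16:45 at or after Spin Intro ends 11:15 → clear.
Cardio Express: starts 17:00 at or after Spin Intro ends 11:15 → clear.
Strength Advanced: starts 18:00 at or after Spin Intro ends 11:15 → clear.
Stretch Intro: starts 18:30 at or after Spin Intro ends 11:15 → clear.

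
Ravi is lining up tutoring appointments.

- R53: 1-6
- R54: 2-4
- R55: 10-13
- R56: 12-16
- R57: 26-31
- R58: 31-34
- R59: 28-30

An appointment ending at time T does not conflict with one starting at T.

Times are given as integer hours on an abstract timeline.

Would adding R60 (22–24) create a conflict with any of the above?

No — it doesn't clash with anything

R53: ends 6 at or before R60 starts 22 → clear.
R54: ends 4 at or before R60 starts 22 → clear.
R55: ends 13 at or before R60 starts 22 → clear.
R56: ends 16 at or before R60 starts 22 → clear.
R57: starts 26 at or after R60 ends 24 → clear.
R59: starts 28 at or after R60 ends 24 → clear.
R58: starts 31 at or after R60 ends 24 → clear.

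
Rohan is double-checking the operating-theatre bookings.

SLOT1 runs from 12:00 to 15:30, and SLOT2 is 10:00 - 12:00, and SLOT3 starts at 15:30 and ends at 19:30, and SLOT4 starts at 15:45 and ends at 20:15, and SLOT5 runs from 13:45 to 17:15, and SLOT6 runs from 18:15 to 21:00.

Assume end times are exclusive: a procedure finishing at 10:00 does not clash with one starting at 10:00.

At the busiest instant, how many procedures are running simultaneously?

3

Sweep the timeline, counting +1 at each start and −1 at each end (ends before starts at a tie):
10:00 start SLOT2 → 1
12:00 end SLOT2 → 0
12:00 start SLOT1 → 1
13:45 start SLOT5 → 2
15:30 end SLOT1 → 1
15:30 start SLOT3 → 2
15:45 start SLOT4 → 3
17:15 end SLOT5 → 2
18:15 start SLOT6 → 3
19:30 end SLOT3 → 2
20:15 end SLOT4 → 1
21:00 end SLOT6 → 0
Peak is 3, at 15:45 (SLOT3, SLOT4, SLOT5).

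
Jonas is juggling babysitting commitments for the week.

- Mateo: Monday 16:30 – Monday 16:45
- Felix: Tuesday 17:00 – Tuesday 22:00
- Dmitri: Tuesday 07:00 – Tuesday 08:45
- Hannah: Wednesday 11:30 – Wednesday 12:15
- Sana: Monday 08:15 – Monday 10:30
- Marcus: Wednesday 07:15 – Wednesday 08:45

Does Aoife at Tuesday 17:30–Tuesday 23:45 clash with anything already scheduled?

Sana: ends Monday 10:30 at or before Aoife starts Tuesday 17:30 → clear.
Mateo: ends Monday 16:45 at or before Aoife starts Tuesday 17:30 → clear.
Dmitri: ends Tuesday 08:45 at or before Aoife starts Tuesday 17:30 → clear.
Felix: starts Tuesday 17:00 before Aoife ends Tuesday 23:45, and ends Tuesday 22:00 after Aoife starts Tuesday 17:30 → overlap.
Marcus: starts Wednesday 07:15 at or after Aoife ends Tuesday 23:45 → clear.
Hannah: starts Wednesday 11:30 at or after Aoife ends Tuesday 23:45 → clear.
Aoife overlaps Felix.

Yes — it overlaps Felix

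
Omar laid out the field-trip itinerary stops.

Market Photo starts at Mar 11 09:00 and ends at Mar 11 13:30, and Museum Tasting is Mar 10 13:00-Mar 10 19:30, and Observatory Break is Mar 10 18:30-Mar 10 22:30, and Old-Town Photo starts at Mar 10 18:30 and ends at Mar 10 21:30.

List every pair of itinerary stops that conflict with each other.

Museum Tasting & Observatory Break, Museum Tasting & Old-Town Photo, Observatory Break & Old-Town Photo

Sorted by start: Museum Tasting, Observatory Break, Old-Town Photo, Market Photo.
Observatory Break starts before Museum Tasting ends → Museum Tasting and Observatory Break overlap.
Old-Town Photo starts before Museum Tasting ends → Museum Tasting and Old-Town Photo overlap.
Market Photo starts after Museum Tasting ends.
Old-Town Photo starts before Observatory Break ends → Observatory Break and Old-Town Photo overlap.
Market Photo starts after Observatory Break ends.
Market Photo starts after Old-Town Photo ends.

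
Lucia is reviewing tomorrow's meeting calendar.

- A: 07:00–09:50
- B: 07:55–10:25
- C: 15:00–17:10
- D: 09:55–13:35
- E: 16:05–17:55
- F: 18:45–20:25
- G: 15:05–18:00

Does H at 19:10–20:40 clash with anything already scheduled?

Yes — it overlaps F

A: ends 09:50 at or before H starts 19:10 → clear.
B: ends 10:25 at or before H starts 19:10 → clear.
D: ends 13:35 at or before H starts 19:10 → clear.
C: ends 17:10 at or before H starts 19:10 → clear.
G: ends 18:00 at or before H starts 19:10 → clear.
E: ends 17:55 at or before H starts 19:10 → clear.
F: starts 18:45 before H ends 20:40, and ends 20:25 after H starts 19:10 → overlap.
H overlaps F.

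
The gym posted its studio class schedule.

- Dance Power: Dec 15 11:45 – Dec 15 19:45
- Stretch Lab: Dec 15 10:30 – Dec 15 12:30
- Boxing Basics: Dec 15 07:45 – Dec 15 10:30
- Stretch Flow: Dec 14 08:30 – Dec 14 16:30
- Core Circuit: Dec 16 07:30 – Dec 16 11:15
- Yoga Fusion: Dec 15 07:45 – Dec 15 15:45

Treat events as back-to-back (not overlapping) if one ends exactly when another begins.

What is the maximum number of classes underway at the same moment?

3

Sweep the timeline, counting +1 at each start and −1 at each end (ends before starts at a tie):
Dec 14 08:30 start Stretch Flow → 1
Dec 14 16:30 end Stretch Flow → 0
Dec 15 07:45 start Boxing Basics → 1
Dec 15 07:45 start Yoga Fusion → 2
Dec 15 10:30 end Boxing Basics → 1
Dec 15 10:30 start Stretch Lab → 2
Dec 15 11:45 start Dance Power → 3
Dec 15 12:30 end Stretch Lab → 2
Dec 15 15:45 end Yoga Fusion → 1
Dec 15 19:45 end Dance Power → 0
Dec 16 07:30 start Core Circuit → 1
Dec 16 11:15 end Core Circuit → 0
Peak is 3, at Dec 15 11:45 (Dance Power, Stretch Lab, Yoga Fusion).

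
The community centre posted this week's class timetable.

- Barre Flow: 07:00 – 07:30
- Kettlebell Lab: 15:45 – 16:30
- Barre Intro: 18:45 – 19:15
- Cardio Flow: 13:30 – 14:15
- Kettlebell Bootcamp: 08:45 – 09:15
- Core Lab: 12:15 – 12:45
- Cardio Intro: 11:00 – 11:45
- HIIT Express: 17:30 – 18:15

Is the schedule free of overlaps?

Sorted by start: Barre Flow, Kettlebell Bootcamp, Cardio Intro, Core Lab, Cardio Flow, Kettlebell Lab, HIIT Express, Barre Intro.
Kettlebell Bootcamp starts after Barre Flow ends, so Barre Flow has no further overlaps.
Cardio Intro starts after Kettlebell Bootcamp ends, so Kettlebell Bootcamp has no further overlaps.
Core Lab starts after Cardio Intro ends, so Cardio Intro has no further overlaps.
Cardio Flow starts after Core Lab ends, so Core Lab has no further overlaps.
Kettlebell Lab starts after Cardio Flow ends, so Cardio Flow has no further overlaps.
HIIT Express starts after Kettlebell Lab ends, so Kettlebell Lab has no further overlaps.
Barre Intro starts after HIIT Express ends.
Every pair is clear; the schedule has no overlaps.

Yes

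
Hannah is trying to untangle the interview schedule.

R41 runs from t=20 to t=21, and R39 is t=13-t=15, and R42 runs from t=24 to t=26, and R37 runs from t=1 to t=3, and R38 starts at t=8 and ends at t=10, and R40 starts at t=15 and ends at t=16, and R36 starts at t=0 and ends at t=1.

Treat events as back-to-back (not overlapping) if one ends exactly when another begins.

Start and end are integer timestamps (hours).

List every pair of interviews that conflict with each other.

no overlapping pairs

Check each pair: they overlap iff neither finishes before the other starts.
Sorted by start: R36, R37, R38, R39, R40, R41, R42.
R37 starts exactly when R36 ends (back-to-back, no overlap), so nothing later overlaps R36 either.
R38 starts after R37 ends, so nothing later overlaps R37 either.
R39 starts after R38 ends, so nothing later overlaps R38 either.
R40 starts exactly when R39 ends (back-to-back, no overlap), so nothing later overlaps R39 either.
R41 starts after R40 ends, so nothing later overlaps R40 either.
R42 starts after R41 ends.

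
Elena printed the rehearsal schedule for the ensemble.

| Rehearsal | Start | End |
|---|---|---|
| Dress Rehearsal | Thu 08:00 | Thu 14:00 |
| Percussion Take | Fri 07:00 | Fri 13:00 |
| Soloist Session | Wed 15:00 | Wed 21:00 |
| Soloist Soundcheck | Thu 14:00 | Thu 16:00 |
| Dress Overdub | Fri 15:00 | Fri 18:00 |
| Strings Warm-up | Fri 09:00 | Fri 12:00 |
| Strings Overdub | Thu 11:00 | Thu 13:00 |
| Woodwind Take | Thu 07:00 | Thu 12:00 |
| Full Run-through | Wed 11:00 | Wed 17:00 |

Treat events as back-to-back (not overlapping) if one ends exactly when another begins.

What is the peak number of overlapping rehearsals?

Walk through starts and ends in time order (an end at T is processed before a start at T):
Wed 11:00 start Full Run-through → 1
Wed 15:00 start Soloist Session → 2
Wed 17:00 end Full Run-through → 1
Wed 21:00 end Soloist Session → 0
Thu 07:00 start Woodwind Take → 1
Thu 08:00 start Dress Rehearsal → 2
Thu 11:00 start Strings Overdub → 3
Thu 12:00 end Woodwind Take → 2
Thu 13:00 end Strings Overdub → 1
Thu 14:00 end Dress Rehearsal → 0
Thu 14:00 start Soloist Soundcheck → 1
Thu 16:00 end Soloist Soundcheck → 0
Fri 07:00 start Percussion Take → 1
Fri 09:00 start Strings Warm-up → 2
Fri 12:00 end Strings Warm-up → 1
Fri 13:00 end Percussion Take → 0
Fri 15:00 start Dress Overdub → 1
Fri 18:00 end Dress Overdub → 0
Peak is 3, at Thu 11:00 (Dress Rehearsal, Strings Overdub, Woodwind Take).

3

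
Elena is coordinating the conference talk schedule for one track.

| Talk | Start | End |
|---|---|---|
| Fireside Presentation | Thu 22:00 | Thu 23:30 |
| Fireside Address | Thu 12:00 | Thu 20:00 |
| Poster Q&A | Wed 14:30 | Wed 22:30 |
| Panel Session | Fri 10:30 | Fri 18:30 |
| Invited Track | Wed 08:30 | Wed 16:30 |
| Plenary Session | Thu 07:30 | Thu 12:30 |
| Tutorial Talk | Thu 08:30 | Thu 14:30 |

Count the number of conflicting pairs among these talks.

4

Sorted by start: Invited Track, Poster Q&A, Plenary Session, Tutorial Talk, Fireside Address, Fireside Presentation, Panel Session.
Poster Q&A starts before Invited Track ends → Invited Track and Poster Q&A overlap.
Plenary Session starts after Invited Track ends, so Invited Track has no further overlaps.
Plenary Session starts after Poster Q&A ends, so Poster Q&A has no further overlaps.
Tutorial Talk starts before Plenary Session ends → Plenary Session and Tutorial Talk overlap.
Fireside Address starts before Plenary Session ends → Plenary Session and Fireside Address overlap.
Fireside Presentation starts after Plenary Session ends, so Plenary Session has no further overlaps.
Fireside Address starts before Tutorial Talk ends → Tutorial Talk and Fireside Address overlap.
Fireside Presentation starts after Tutorial Talk ends, so Tutorial Talk has no further overlaps.
Fireside Presentation starts after Fireside Address ends, so Fireside Address has no further overlaps.
Panel Session starts after Fireside Presentation ends.
Overlapping pairs: Fireside Address & Plenary Session, Fireside Address & Tutorial Talk, Invited Track & Poster Q&A, Plenary Session & Tutorial Talk — 4 in total.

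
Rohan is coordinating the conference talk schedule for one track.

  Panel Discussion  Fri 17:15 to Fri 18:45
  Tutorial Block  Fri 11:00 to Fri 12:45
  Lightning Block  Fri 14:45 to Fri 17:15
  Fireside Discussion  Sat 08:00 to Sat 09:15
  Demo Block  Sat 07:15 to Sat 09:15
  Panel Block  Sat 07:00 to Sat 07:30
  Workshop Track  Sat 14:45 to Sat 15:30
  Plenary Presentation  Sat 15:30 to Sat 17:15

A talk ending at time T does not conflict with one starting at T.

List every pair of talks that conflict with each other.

Demo Block & Fireside Discussion, Demo Block & Panel Block

Sorted by start: Tutorial Block, Lightning Block, Panel Discussion, Panel Block, Demo Block, Fireside Discussion, Workshop Track, Plenary Presentation.
Lightning Block starts after Tutorial Block ends, so Tutorial Block has no further overlaps.
Panel Discussion starts exactly when Lightning Block ends (back-to-back, no overlap), so Lightning Block has no further overlaps.
Panel Block starts after Panel Discussion ends, so Panel Discussion has no further overlaps.
Demo Block starts before Panel Block ends → Panel Block and Demo Block overlap.
Fireside Discussion starts after Panel Block ends, so Panel Block has no further overlaps.
Fireside Discussion starts before Demo Block ends → Demo Block and Fireside Discussion overlap.
Workshop Track starts after Demo Block ends, so Demo Block has no further overlaps.
Workshop Track starts after Fireside Discussion ends, so Fireside Discussion has no further overlaps.
Plenary Presentation starts exactly when Workshop Track ends (back-to-back, no overlap).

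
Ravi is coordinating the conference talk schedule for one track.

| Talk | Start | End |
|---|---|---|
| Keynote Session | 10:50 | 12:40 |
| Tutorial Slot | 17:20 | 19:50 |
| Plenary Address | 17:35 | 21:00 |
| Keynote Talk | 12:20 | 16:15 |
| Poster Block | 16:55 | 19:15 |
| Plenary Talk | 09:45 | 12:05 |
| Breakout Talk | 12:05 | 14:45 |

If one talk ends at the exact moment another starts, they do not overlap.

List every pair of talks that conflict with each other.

Breakout Talk & Keynote Session, Breakout Talk & Keynote Talk, Keynote Session & Keynote Talk, Keynote Session & Plenary Talk, Plenary Address & Poster Block, Plenary Address & Tutorial Slot, Poster Block & Tutorial Slot

Sorted by start: Plenary Talk, Keynote Session, Breakout Talk, Keynote Talk, Poster Block, Tutorial Slot, Plenary Address.
Keynote Session starts before Plenary Talk ends → Plenary Talk and Keynote Session overlap.
Breakout Talk starts exactly when Plenary Talk ends (back-to-back, no overlap); Plenary Talk is clear from here.
Breakout Talk starts before Keynote Session ends → Keynote Session and Breakout Talk overlap.
Keynote Talk starts before Keynote Session ends → Keynote Session and Keynote Talk overlap.
Poster Block starts after Keynote Session ends; Keynote Session is clear from here.
Keynote Talk starts before Breakout Talk ends → Breakout Talk and Keynote Talk overlap.
Poster Block starts after Breakout Talk ends; Breakout Talk is clear from here.
Poster Block starts after Keynote Talk ends; Keynote Talk is clear from here.
Tutorial Slot starts before Poster Block ends → Poster Block and Tutorial Slot overlap.
Plenary Address starts before Poster Block ends → Poster Block and Plenary Address overlap.
Plenary Address starts before Tutorial Slot ends → Tutorial Slot and Plenary Address overlap.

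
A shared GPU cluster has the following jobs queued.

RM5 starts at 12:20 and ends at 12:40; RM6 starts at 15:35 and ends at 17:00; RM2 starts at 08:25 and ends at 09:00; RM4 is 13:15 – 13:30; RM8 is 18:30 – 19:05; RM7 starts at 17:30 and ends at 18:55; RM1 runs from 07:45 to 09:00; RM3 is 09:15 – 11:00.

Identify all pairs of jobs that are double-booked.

Sorted by start: RM1, RM2, RM3, RM5, RM4, RM6, RM7, RM8.
RM2 starts before RM1 ends → RM1 and RM2 overlap.
RM3 starts after RM1 ends — done with RM1.
RM3 starts after RM2 ends — done with RM2.
RM5 starts after RM3 ends — done with RM3.
RM4 starts after RM5 ends — done with RM5.
RM6 starts after RM4 ends — done with RM4.
RM7 starts after RM6 ends — done with RM6.
RM8 starts before RM7 ends → RM7 and RM8 overlap.

RM1 & RM2, RM7 & RM8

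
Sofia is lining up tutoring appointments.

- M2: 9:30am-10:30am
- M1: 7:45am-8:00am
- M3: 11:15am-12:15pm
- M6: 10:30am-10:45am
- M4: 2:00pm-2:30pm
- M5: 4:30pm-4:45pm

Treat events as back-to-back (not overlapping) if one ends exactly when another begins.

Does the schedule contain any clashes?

No

Sorted by start: M1, M2, M6, M3, M4, M5.
M2 starts after M1 ends, so nothing later overlaps M1 either.
M6 starts exactly when M2 ends (back-to-back, no overlap), so nothing later overlaps M2 either.
M3 starts after M6 ends, so nothing later overlaps M6 either.
M4 starts after M3 ends, so nothing later overlaps M3 either.
M5 starts after M4 ends.
Every pair is clear; the schedule has no overlaps.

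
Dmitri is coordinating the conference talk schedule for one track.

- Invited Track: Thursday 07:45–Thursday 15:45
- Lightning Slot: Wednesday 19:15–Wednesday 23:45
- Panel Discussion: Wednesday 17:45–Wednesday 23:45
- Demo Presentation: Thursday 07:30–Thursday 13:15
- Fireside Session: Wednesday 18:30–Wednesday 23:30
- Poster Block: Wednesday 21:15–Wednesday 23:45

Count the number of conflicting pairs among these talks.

Sorted by start: Panel Discussion, Fireside Session, Lightning Slot, Poster Block, Demo Presentation, Invited Track.
Fireside Session starts before Panel Discussion ends → Panel Discussion and Fireside Session overlap.
Lightning Slot starts before Panel Discussion ends → Panel Discussion and Lightning Slot overlap.
Poster Block starts before Panel Discussion ends → Panel Discussion and Poster Block overlap.
Demo Presentation starts after Panel Discussion ends; Panel Discussion is clear from here.
Lightning Slot starts before Fireside Session ends → Fireside Session and Lightning Slot overlap.
Poster Block starts before Fireside Session ends → Fireside Session and Poster Block overlap.
Demo Presentation starts after Fireside Session ends; Fireside Session is clear from here.
Poster Block starts before Lightning Slot ends → Lightning Slot and Poster Block overlap.
Demo Presentation starts after Lightning Slot ends; Lightning Slot is clear from here.
Demo Presentation starts after Poster Block ends; Poster Block is clear from here.
Invited Track starts before Demo Presentation ends → Demo Presentation and Invited Track overlap.
Overlapping pairs: Demo Presentation & Invited Track, Fireside Session & Lightning Slot, Fireside Session & Panel Discussion, Fireside Session & Poster Block, Lightning Slot & Panel Discussion, Lightning Slot & Poster Block, Panel Discussion & Poster Block — 7 in total.

7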